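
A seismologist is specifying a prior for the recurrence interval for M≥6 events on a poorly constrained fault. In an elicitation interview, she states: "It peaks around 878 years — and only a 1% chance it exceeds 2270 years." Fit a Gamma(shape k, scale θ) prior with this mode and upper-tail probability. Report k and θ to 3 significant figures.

Gamma(k,θ) with k>1 has mode (k−1)θ, so θ = 878/(k−1).
Need P(X < 2270) = 0.99 with θ tied to k this way. Start at k = 2, θ = 878: P(X<2270) ≈ 0.730.
Too low — raise k to concentrate. Iterating converges to k ≈ 6.16.
Then θ = 878/(6.16−1) ≈ 170.

k ≈ 6.16, θ ≈ 170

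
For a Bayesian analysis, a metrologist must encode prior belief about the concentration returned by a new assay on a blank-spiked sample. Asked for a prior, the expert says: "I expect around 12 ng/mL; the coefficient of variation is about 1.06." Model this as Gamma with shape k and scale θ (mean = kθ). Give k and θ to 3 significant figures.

For Gamma(k, scale θ): mean = kθ, variance = kθ², so CV = 1/√k.
CV = 1.06, hence k = 1/CV² = 0.89.
Then θ = mean/k = 12/0.89 = 13.5.

k ≈ 0.89, θ ≈ 13.5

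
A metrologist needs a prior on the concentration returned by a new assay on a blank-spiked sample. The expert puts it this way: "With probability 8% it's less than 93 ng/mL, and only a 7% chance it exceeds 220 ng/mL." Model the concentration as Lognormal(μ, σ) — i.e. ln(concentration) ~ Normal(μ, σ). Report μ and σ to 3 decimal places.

μ ≈ 4.953, σ ≈ 0.299

If T ~ Lognormal(μ,σ) then ln T ~ Normal(μ,σ), so the p-quantile of ln T is μ + z_p·σ.
ln(93) = 4.533 and ln(220) = 5.394; z_{0.08} = -1.405, z_{0.93} = 1.476.
σ = (5.394 − 4.533)/(1.476 − (-1.405)) = 0.299.
μ = 4.533 − (-1.405)·0.299 = 4.953.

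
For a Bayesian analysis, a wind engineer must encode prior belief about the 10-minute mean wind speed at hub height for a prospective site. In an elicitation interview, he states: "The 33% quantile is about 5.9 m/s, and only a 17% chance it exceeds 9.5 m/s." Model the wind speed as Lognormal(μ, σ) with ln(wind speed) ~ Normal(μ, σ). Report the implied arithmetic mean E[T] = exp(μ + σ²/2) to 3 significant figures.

If T ~ Lognormal(μ,σ) then ln T ~ Normal(μ,σ), so the p-quantile of ln T is μ + z_p·σ.
ln(5.9) = 1.775 and ln(9.5) = 2.251; z_{0.33} = -0.4399, z_{0.83} = 0.9542.
σ = (2.251 − 1.775)/(0.9542 − (-0.4399)) = 0.342.
μ = 1.775 − (-0.4399)·0.342 = 1.925.
E[T] = exp(μ + σ²/2) = exp(1.925 + 0.0584) = 7.27 m/s.

E[T] ≈ 7.27 m/s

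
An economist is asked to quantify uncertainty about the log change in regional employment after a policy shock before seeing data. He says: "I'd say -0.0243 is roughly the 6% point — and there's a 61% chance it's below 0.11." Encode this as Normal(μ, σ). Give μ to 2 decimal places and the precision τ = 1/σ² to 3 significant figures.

μ = 0.09, τ = 187

For Normal(μ,σ), the p-quantile is μ + z_p·σ. Here z_{0.06} = -1.555, z_{0.61} = 0.2793.
So -0.0243 = μ − 1.555σ and 0.11 = μ + 0.2793σ.
Subtracting: σ = (0.11 − -0.0243)/(0.2793 − (-1.555)) = 0.07.
Then μ = -0.0243 − (-1.555)·0.07 = 0.09.
Precision τ = 1/σ² = 1/0.07322² = 187.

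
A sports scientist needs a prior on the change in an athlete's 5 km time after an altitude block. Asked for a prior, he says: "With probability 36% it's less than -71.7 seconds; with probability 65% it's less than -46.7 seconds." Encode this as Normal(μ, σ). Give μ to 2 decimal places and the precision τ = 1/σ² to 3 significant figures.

μ = -59.65, τ = 0.000885

The p-quantile of Normal(μ,σ) is μ + z_p·σ, with z_{0.36} = -0.3585 and z_{0.65} = 0.3853.
Eliminate σ: μ = (z₂·x₁ − z₁·x₂)/(z₂ − z₁) = (0.3853·-71.7 − (-0.3585)·-46.7)/0.7438 = -59.65.
Then σ = (x₂ − x₁)/(z₂ − z₁) = (-46.7 − -71.7)/0.7438 = 33.61.
Precision τ = 1/σ² = 1/33.61² = 0.000885.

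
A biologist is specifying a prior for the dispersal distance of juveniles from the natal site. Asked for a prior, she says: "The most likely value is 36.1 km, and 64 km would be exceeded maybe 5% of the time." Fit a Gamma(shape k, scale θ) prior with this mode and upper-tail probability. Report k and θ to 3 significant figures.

k ≈ 9.5, θ ≈ 4.24

Gamma(k,θ) with k>1 has mode (k−1)θ, so θ = 36.1/(k−1).
Need P(X < 64) = 0.95 with θ tied to k this way. Start at k = 2, θ = 36.1: P(X<64) ≈ 0.529.
Too low — raise k to concentrate. Iterating converges to k ≈ 9.5.
Then θ = 36.1/(9.5−1) ≈ 4.24.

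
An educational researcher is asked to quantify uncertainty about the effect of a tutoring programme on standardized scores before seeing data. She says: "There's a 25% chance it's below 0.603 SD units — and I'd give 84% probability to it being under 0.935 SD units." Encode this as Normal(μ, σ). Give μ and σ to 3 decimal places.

The p-quantile of Normal(μ,σ) is μ + z_p·σ, with z_{0.25} = -0.6745 and z_{0.84} = 0.9945.
Eliminate σ: μ = (z₂·x₁ − z₁·x₂)/(z₂ − z₁) = (0.9945·0.603 − (-0.6745)·0.935)/1.669 = 0.737.
Then σ = (x₂ − x₁)/(z₂ − z₁) = (0.935 − 0.603)/1.669 = 0.199.

μ = 0.737, σ = 0.199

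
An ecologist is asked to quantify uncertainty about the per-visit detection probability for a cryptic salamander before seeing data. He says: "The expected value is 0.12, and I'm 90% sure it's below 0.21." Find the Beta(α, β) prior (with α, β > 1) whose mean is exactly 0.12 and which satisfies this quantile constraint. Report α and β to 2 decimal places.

α ≈ 2.80, β ≈ 20.50

With mean 0.12 fixed, write α = 0.12s, β = 0.88s where s = α+β.
Need P(θ < 0.21) = 0.9 under Beta(0.12s, 0.88s). Normal approximation: (q−m)/√(m(1−m)/s) ≈ z_{0.9} = 1.28, so s ≈ 0.12·0.88·(1.28)²/(0.21−0.12)² = 21.4.
At s = 21.4: P(θ<0.21) ≈ 0.893. Adjusting to match 0.9 gives s ≈ 23.30.
So α = 0.12·23.30 ≈ 2.80, β = 0.88·23.30 ≈ 20.50.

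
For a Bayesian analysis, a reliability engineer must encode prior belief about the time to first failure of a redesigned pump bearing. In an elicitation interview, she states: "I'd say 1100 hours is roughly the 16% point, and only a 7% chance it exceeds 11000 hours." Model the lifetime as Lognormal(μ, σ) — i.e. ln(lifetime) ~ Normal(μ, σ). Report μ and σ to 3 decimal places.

If T ~ Lognormal(μ,σ) then ln T ~ Normal(μ,σ), so the p-quantile of ln T is μ + z_p·σ.
ln(1100) = 7.003 and ln(11000) = 9.306; z_{0.16} = -0.9945, z_{0.93} = 1.476.
σ = (9.306 − 7.003)/(1.476 − (-0.9945)) = 0.932.
μ = 7.003 − (-0.9945)·0.932 = 7.930.

μ ≈ 7.930, σ ≈ 0.932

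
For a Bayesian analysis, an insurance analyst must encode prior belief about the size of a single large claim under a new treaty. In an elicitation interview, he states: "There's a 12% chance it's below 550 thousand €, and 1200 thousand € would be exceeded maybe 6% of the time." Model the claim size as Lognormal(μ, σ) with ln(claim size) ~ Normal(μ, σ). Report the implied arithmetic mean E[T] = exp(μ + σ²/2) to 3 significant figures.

E[T] ≈ 802 thousand €

If T ~ Lognormal(μ,σ) then ln T ~ Normal(μ,σ), so the p-quantile of ln T is μ + z_p·σ.
ln(550) = 6.31 and ln(1200) = 7.09; z_{0.12} = -1.175, z_{0.94} = 1.555.
σ = (7.09 − 6.31)/(1.555 − (-1.175)) = 0.286.
μ = 6.31 − (-1.175)·0.286 = 6.646.
E[T] = exp(μ + σ²/2) = exp(6.646 + 0.0408) = 802 thousand €.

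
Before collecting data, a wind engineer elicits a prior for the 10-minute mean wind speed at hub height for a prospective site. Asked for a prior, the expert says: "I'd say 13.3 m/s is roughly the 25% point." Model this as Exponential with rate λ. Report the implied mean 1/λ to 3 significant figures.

P(T < 13.3) = 1 − e^(−λ·13.3) = 0.25, so λ = −ln(1−0.25)/13.3 = −ln(0.75)/13.3 = 0.0216.
Mean = 1/λ = 46.2 m/s.

mean ≈ 46.2 m/s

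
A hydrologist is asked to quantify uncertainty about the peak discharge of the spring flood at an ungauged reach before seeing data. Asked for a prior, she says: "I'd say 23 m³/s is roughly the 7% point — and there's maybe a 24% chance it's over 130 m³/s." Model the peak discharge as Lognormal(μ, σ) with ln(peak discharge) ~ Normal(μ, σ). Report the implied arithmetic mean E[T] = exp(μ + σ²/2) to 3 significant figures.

E[T] ≈ 102 m³/s

If T ~ Lognormal(μ,σ) then ln T ~ Normal(μ,σ), so the p-quantile of ln T is μ + z_p·σ.
ln(23) = 3.135 and ln(130) = 4.868; z_{0.07} = -1.476, z_{0.76} = 0.7063.
σ = (4.868 − 3.135)/(0.7063 − (-1.476)) = 0.794.
μ = 3.135 − (-1.476)·0.794 = 4.307.
E[T] = exp(μ + σ²/2) = exp(4.307 + 0.3150) = 102 m³/s.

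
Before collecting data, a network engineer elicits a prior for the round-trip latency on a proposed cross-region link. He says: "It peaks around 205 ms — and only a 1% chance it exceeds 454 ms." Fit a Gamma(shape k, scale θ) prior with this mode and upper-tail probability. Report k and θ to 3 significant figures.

Gamma(k,θ) with k>1 has mode (k−1)θ, so θ = 205/(k−1).
Need P(X < 454) = 0.99 with θ tied to k this way. Start at k = 2, θ = 205: P(X<454) ≈ 0.649.
Too low — raise k to concentrate. Iterating converges to k ≈ 8.62.
Then θ = 205/(8.62−1) ≈ 26.9.

k ≈ 8.62, θ ≈ 26.9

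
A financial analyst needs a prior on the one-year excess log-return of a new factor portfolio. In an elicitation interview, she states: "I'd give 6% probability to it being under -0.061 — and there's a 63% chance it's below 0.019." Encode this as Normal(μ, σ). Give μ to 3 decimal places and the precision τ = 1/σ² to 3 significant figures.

μ = 0.005, τ = 556

The p-quantile of Normal(μ,σ) is μ + z_p·σ, with z_{0.06} = -1.555 and z_{0.63} = 0.3319.
Eliminate σ: μ = (z₂·x₁ − z₁·x₂)/(z₂ − z₁) = (0.3319·-0.061 − (-1.555)·0.019)/1.887 = 0.005.
Then σ = (x₂ − x₁)/(z₂ − z₁) = (0.019 − -0.061)/1.887 = 0.042.
Precision τ = 1/σ² = 1/0.0424² = 556.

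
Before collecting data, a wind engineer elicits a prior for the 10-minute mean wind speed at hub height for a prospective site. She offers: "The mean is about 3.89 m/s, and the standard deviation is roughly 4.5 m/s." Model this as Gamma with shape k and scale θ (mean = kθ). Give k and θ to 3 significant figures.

k ≈ 0.747, θ ≈ 5.21

For Gamma(k, scale θ): mean = kθ, variance = kθ², so CV = 1/√k.
CV = SD/mean = 4.5/3.89 = 1.157, hence k = 1/CV² = 0.747.
Then θ = mean/k = 3.89/0.747 = 5.21.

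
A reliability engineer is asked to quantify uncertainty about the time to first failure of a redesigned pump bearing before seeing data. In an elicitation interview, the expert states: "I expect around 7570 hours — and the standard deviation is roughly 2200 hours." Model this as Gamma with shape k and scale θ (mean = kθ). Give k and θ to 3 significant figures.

For Gamma(k, scale θ): mean = kθ, variance = kθ², so CV = 1/√k.
CV = SD/mean = 2200/7570 = 0.2906, hence k = 1/CV² = 11.8.
Then θ = mean/k = 7570/11.8 = 639.

k ≈ 11.8, θ ≈ 639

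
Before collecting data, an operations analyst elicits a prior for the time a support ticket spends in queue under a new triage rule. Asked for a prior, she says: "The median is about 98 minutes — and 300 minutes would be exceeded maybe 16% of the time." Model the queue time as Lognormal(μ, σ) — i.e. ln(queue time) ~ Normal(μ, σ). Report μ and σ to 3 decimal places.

μ ≈ 4.585, σ ≈ 1.125

If T ~ Lognormal(μ,σ) then ln T ~ Normal(μ,σ), so the p-quantile of ln T is μ + z_p·σ.
ln(98) = 4.585 and ln(300) = 5.704; z_{0.5} = 0, z_{0.84} = 0.9945.
σ = (5.704 − 4.585)/(0.9945 − (0)) = 1.125.
μ = 4.585 − (0)·1.125 = 4.585.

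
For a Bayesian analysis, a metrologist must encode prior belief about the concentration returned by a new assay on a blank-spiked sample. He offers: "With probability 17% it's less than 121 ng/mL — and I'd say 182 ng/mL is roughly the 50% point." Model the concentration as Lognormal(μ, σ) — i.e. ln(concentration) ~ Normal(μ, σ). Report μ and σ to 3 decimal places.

μ ≈ 5.204, σ ≈ 0.428

If T ~ Lognormal(μ,σ) then ln T ~ Normal(μ,σ), so the p-quantile of ln T is μ + z_p·σ.
ln(121) = 4.796 and ln(182) = 5.204; z_{0.17} = -0.9542, z_{0.5} = 0.
σ = (5.204 − 4.796)/(0 − (-0.9542)) = 0.428.
μ = 4.796 − (-0.9542)·0.428 = 5.204.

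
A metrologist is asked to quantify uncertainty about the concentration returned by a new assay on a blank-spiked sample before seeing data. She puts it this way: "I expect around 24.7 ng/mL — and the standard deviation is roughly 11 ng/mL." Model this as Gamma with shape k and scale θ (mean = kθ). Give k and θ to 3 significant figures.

k ≈ 5.04, θ ≈ 4.9

For Gamma(k, scale θ): mean = kθ, variance = kθ², so CV = 1/√k.
CV = SD/mean = 11/24.7 = 0.4453, hence k = 1/CV² = 5.04.
Then θ = mean/k = 24.7/5.04 = 4.9.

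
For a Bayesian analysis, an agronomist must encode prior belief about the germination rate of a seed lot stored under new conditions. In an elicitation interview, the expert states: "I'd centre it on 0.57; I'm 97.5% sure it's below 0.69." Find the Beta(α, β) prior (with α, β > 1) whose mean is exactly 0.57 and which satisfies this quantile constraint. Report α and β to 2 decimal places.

α ≈ 35.14, β ≈ 26.51

With mean 0.57 fixed, write α = 0.57s, β = 0.43s where s = α+β.
Need P(θ < 0.69) = 0.975 under Beta(0.57s, 0.43s). Normal approximation: (q−m)/√(m(1−m)/s) ≈ z_{0.975} = 1.96, so s ≈ 0.57·0.43·(1.96)²/(0.69−0.57)² = 65.4.
At s = 65.4: P(θ<0.69) ≈ 0.978. Adjusting to match 0.975 gives s ≈ 61.64.
So α = 0.57·61.64 ≈ 35.14, β = 0.43·61.64 ≈ 26.51.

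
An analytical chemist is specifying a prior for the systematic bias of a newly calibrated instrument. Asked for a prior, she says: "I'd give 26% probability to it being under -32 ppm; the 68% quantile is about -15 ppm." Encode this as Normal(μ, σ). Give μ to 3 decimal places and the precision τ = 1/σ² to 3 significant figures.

The p-quantile of Normal(μ,σ) is μ + z_p·σ, with z_{0.26} = -0.6433 and z_{0.68} = 0.4677.
Eliminate σ: μ = (z₂·x₁ − z₁·x₂)/(z₂ − z₁) = (0.4677·-32 − (-0.6433)·-15)/1.111 = -22.156.
Then σ = (x₂ − x₁)/(z₂ − z₁) = (-15 − -32)/1.111 = 15.301.
Precision τ = 1/σ² = 1/15.3² = 0.00427.

μ = -22.156, τ = 0.00427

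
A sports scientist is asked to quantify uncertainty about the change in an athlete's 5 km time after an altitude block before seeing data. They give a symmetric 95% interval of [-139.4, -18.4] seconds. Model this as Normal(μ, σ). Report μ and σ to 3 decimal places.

μ = -78.900, σ = 30.868

A symmetric 95% interval runs μ ± z·σ with z = 1.96.
Half-width = 60.5, so σ = 60.5/1.96 = 30.868.
μ is the interval midpoint, -78.900.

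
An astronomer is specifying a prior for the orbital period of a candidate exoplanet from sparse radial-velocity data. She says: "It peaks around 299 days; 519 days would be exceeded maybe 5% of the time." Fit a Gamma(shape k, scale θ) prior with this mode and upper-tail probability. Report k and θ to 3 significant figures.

k ≈ 10.2, θ ≈ 32.6

Gamma(k,θ) with k>1 has mode (k−1)θ, so θ = 299/(k−1).
Need P(X < 519) = 0.95 with θ tied to k this way. Start at k = 2, θ = 299: P(X<519) ≈ 0.518.
Too low — raise k to concentrate. Iterating converges to k ≈ 10.2.
Then θ = 299/(10.2−1) ≈ 32.6.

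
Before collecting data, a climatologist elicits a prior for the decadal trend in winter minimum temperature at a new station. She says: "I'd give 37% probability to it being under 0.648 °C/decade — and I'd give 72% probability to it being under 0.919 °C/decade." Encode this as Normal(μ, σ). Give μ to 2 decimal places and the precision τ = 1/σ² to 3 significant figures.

μ = 0.75, τ = 11.4

For Normal(μ,σ), the p-quantile is μ + z_p·σ. Here z_{0.37} = -0.3319, z_{0.72} = 0.5828.
So 0.648 = μ − 0.3319σ and 0.919 = μ + 0.5828σ.
Subtracting: σ = (0.919 − 0.648)/(0.5828 − (-0.3319)) = 0.30.
Then μ = 0.648 − (-0.3319)·0.30 = 0.75.
Precision τ = 1/σ² = 1/0.2963² = 11.4.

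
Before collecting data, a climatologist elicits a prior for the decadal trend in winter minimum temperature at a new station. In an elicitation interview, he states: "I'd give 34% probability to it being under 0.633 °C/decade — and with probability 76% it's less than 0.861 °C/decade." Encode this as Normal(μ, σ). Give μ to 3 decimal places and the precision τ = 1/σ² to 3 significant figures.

For Normal(μ,σ), the p-quantile is μ + z_p·σ. Here z_{0.34} = -0.4125, z_{0.76} = 0.7063.
So 0.633 = μ − 0.4125σ and 0.861 = μ + 0.7063σ.
Subtracting: σ = (0.861 − 0.633)/(0.7063 − (-0.4125)) = 0.204.
Then μ = 0.633 − (-0.4125)·0.204 = 0.717.
Precision τ = 1/σ² = 1/0.2038² = 24.1.

μ = 0.717, τ = 24.1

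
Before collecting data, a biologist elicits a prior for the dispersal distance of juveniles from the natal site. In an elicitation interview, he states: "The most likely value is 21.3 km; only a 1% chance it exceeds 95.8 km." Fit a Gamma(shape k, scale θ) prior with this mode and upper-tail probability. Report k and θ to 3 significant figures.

k ≈ 2.79, θ ≈ 11.9

Gamma(k,θ) with k>1 has mode (k−1)θ, so θ = 21.3/(k−1).
Need P(X < 95.8) = 0.99 with θ tied to k this way. Start at k = 2, θ = 21.3: P(X<95.8) ≈ 0.939.
Too low — raise k to concentrate. Iterating converges to k ≈ 2.79.
Then θ = 21.3/(2.79−1) ≈ 11.9.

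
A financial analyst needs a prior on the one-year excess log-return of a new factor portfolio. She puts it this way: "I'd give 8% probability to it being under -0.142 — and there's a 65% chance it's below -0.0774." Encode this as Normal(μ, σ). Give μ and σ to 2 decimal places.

μ = -0.09, σ = 0.04

For Normal(μ,σ), the p-quantile is μ + z_p·σ. Here z_{0.08} = -1.405, z_{0.65} = 0.3853.
So -0.142 = μ − 1.405σ and -0.0774 = μ + 0.3853σ.
Subtracting: σ = (-0.0774 − -0.142)/(0.3853 − (-1.405)) = 0.04.
Then μ = -0.142 − (-1.405)·0.04 = -0.09.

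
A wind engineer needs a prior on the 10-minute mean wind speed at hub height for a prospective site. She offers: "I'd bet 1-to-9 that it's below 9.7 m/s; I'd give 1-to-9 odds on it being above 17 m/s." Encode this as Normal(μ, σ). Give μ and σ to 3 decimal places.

For Normal(μ,σ), the p-quantile is μ + z_p·σ. Here z_{0.1} = -1.282, z_{0.9} = 1.282.
So 9.7 = μ − 1.282σ and 17 = μ + 1.282σ.
Subtracting: σ = (17 − 9.7)/(1.282 − (-1.282)) = 2.848.
Then μ = 9.7 − (-1.282)·2.848 = 13.350.

μ = 13.350, σ = 2.848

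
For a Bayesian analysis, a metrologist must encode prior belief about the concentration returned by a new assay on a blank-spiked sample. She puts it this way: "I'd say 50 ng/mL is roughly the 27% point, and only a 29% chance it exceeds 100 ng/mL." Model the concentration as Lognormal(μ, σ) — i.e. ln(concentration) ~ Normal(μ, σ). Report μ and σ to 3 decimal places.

If T ~ Lognormal(μ,σ) then ln T ~ Normal(μ,σ), so the p-quantile of ln T is μ + z_p·σ.
ln(50) = 3.912 and ln(100) = 4.605; z_{0.27} = -0.6128, z_{0.71} = 0.5534.
σ = (4.605 − 3.912)/(0.5534 − (-0.6128)) = 0.594.
μ = 3.912 − (-0.6128)·0.594 = 4.276.

μ ≈ 4.276, σ ≈ 0.594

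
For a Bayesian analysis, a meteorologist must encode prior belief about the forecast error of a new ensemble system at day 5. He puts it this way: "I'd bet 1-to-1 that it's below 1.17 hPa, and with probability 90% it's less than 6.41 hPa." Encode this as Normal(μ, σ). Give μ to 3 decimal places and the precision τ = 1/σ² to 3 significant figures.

The p-quantile of Normal(μ,σ) is μ + z_p·σ, with z_{0.5} = 0 and z_{0.9} = 1.282.
Eliminate σ: μ = (z₂·x₁ − z₁·x₂)/(z₂ − z₁) = (1.282·1.17 − (0)·6.41)/1.282 = 1.170.
Then σ = (x₂ − x₁)/(z₂ − z₁) = (6.41 − 1.17)/1.282 = 4.089.
Precision τ = 1/σ² = 1/4.089² = 0.0598.

μ = 1.170, τ = 0.0598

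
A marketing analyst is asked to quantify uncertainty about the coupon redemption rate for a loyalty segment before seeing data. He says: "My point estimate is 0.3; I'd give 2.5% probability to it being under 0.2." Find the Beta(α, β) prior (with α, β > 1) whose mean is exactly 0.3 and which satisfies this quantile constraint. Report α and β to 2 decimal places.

α ≈ 21.34, β ≈ 49.80

With mean 0.3 fixed, write α = 0.3s, β = 0.7s where s = α+β.
Need P(θ < 0.2) = 0.025 under Beta(0.3s, 0.7s). Normal approximation: (q−m)/√(m(1−m)/s) ≈ z_{0.025} = -1.96, so s ≈ 0.3·0.7·(-1.96)²/(0.2−0.3)² = 80.7.
At s = 80.7: P(θ<0.2) ≈ 0.018. Adjusting to match 0.025 gives s ≈ 71.15.
So α = 0.3·71.15 ≈ 21.34, β = 0.7·71.15 ≈ 49.80.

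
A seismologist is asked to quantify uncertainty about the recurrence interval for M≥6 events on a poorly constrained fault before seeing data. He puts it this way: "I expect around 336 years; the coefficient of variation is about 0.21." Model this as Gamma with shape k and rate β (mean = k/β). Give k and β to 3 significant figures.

k ≈ 22.7, β ≈ 0.0675

For Gamma(k, rate β): mean = k/β, variance = k/β², so CV = 1/√k.
CV = 0.21, hence k = 1/CV² = 22.7.
Then β = k/mean = 22.7/336 = 0.0675.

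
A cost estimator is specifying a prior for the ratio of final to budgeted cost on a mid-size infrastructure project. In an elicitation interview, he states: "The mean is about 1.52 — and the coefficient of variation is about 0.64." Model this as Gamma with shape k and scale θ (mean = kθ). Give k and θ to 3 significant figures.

For Gamma(k, scale θ): mean = kθ, variance = kθ², so CV = 1/√k.
CV = 0.64, hence k = 1/CV² = 2.44.
Then θ = mean/k = 1.52/2.44 = 0.623.

k ≈ 2.44, θ ≈ 0.623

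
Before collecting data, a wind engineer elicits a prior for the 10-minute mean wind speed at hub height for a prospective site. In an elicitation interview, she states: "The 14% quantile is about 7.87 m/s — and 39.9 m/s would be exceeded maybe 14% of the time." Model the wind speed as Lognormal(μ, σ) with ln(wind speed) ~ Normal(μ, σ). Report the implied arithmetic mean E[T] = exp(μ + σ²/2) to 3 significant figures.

If T ~ Lognormal(μ,σ) then ln T ~ Normal(μ,σ), so the p-quantile of ln T is μ + z_p·σ.
ln(7.87) = 2.063 and ln(39.9) = 3.686; z_{0.14} = -1.08, z_{0.86} = 1.08.
σ = (3.686 − 2.063)/(1.08 − (-1.08)) = 0.751.
μ = 2.063 − (-1.08)·0.751 = 2.875.
E[T] = exp(μ + σ²/2) = exp(2.875 + 0.2822) = 23.5 m/s.

E[T] ≈ 23.5 m/s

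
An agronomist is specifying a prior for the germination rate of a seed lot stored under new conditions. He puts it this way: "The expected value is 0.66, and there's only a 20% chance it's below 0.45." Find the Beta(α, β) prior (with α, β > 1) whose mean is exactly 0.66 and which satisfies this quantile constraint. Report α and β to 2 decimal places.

α ≈ 2.21, β ≈ 1.14

With mean 0.66 fixed, write α = 0.66s, β = 0.34s where s = α+β.
Need P(θ < 0.45) = 0.2 under Beta(0.66s, 0.34s). Normal approximation: (q−m)/√(m(1−m)/s) ≈ z_{0.2} = -0.842, so s ≈ 0.66·0.34·(-0.842)²/(0.45−0.66)² = 3.6.
At s = 3.6: P(θ<0.45) ≈ 0.193. Adjusting to match 0.2 gives s ≈ 3.35.
So α = 0.66·3.35 ≈ 2.21, β = 0.34·3.35 ≈ 1.14.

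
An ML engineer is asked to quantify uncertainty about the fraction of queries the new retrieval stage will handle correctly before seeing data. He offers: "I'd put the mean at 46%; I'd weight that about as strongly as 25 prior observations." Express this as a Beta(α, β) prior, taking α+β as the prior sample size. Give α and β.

Under the effective-sample-size interpretation, Beta(α, β) has prior mean α/(α+β) and prior sample size α+β.
So α+β = 25 and α/(α+β) = 0.46, giving α = 0.46·25 = 11.5 and β = 25 − 11.5 = 13.5.

α = 11.5, β = 13.5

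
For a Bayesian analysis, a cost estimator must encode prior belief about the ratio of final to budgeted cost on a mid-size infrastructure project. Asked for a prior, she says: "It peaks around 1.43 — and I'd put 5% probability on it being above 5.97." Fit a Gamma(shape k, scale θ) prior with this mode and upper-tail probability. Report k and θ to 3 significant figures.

Gamma(k,θ) with k>1 has mode (k−1)θ, so θ = 1.43/(k−1).
Need P(X < 5.97) = 0.95 with θ tied to k this way. Start at k = 2, θ = 1.43: P(X<5.97) ≈ 0.920.
Too low — raise k to concentrate. Iterating converges to k ≈ 2.22.
Then θ = 1.43/(2.22−1) ≈ 1.17.

k ≈ 2.22, θ ≈ 1.17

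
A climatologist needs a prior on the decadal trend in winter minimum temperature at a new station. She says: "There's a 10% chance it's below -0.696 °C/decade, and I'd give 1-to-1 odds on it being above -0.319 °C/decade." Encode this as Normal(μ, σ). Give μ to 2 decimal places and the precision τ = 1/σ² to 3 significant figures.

μ = -0.32, τ = 11.6

The p-quantile of Normal(μ,σ) is μ + z_p·σ, with z_{0.1} = -1.282 and z_{0.5} = 0.
Eliminate σ: μ = (z₂·x₁ − z₁·x₂)/(z₂ − z₁) = (0·-0.696 − (-1.282)·-0.319)/1.282 = -0.32.
Then σ = (x₂ − x₁)/(z₂ − z₁) = (-0.319 − -0.696)/1.282 = 0.29.
Precision τ = 1/σ² = 1/0.2942² = 11.6.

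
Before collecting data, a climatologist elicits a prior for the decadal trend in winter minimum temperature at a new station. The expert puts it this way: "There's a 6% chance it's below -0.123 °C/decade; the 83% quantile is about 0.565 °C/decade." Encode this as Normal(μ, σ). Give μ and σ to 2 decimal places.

μ = 0.30, σ = 0.27

For Normal(μ,σ), the p-quantile is μ + z_p·σ. Here z_{0.06} = -1.555, z_{0.83} = 0.9542.
So -0.123 = μ − 1.555σ and 0.565 = μ + 0.9542σ.
Subtracting: σ = (0.565 − -0.123)/(0.9542 − (-1.555)) = 0.27.
Then μ = -0.123 − (-1.555)·0.27 = 0.30.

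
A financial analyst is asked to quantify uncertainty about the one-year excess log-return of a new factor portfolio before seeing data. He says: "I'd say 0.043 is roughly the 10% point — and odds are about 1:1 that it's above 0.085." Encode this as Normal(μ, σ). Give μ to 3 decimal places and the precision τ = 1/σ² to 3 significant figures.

For Normal(μ,σ), the p-quantile is μ + z_p·σ. Here z_{0.1} = -1.282, z_{0.5} = 0.
So 0.043 = μ − 1.282σ and 0.085 = μ + 0σ.
Subtracting: σ = (0.085 − 0.043)/(0 − (-1.282)) = 0.033.
Then μ = 0.043 − (-1.282)·0.033 = 0.085.
Precision τ = 1/σ² = 1/0.03277² = 931.

μ = 0.085, τ = 931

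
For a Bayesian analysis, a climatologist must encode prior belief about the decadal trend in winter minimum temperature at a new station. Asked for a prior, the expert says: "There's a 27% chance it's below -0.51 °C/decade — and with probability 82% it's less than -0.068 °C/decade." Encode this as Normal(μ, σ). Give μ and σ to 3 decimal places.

For Normal(μ,σ), the p-quantile is μ + z_p·σ. Here z_{0.27} = -0.6128, z_{0.82} = 0.9154.
So -0.51 = μ − 0.6128σ and -0.068 = μ + 0.9154σ.
Subtracting: σ = (-0.068 − -0.51)/(0.9154 − (-0.6128)) = 0.289.
Then μ = -0.51 − (-0.6128)·0.289 = -0.333.

μ = -0.333, σ = 0.289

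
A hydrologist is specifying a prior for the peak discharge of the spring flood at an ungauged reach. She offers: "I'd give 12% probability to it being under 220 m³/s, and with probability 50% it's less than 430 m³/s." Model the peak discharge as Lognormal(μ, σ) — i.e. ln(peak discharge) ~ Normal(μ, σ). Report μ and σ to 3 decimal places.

μ ≈ 6.064, σ ≈ 0.570

If T ~ Lognormal(μ,σ) then ln T ~ Normal(μ,σ), so the p-quantile of ln T is μ + z_p·σ.
ln(220) = 5.394 and ln(430) = 6.064; z_{0.12} = -1.175, z_{0.5} = 0.
σ = (6.064 − 5.394)/(0 − (-1.175)) = 0.570.
μ = 5.394 − (-1.175)·0.570 = 6.064.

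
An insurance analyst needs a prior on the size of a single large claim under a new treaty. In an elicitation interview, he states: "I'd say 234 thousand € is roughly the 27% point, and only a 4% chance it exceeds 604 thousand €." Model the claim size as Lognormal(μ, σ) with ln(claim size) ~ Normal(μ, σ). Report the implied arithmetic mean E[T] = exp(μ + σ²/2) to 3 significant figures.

E[T] ≈ 324 thousand €

If T ~ Lognormal(μ,σ) then ln T ~ Normal(μ,σ), so the p-quantile of ln T is μ + z_p·σ.
ln(234) = 5.455 and ln(604) = 6.404; z_{0.27} = -0.6128, z_{0.96} = 1.751.
σ = (6.404 − 5.455)/(1.751 − (-0.6128)) = 0.401.
μ = 5.455 − (-0.6128)·0.401 = 5.701.
E[T] = exp(μ + σ²/2) = exp(5.701 + 0.0805) = 324 thousand €.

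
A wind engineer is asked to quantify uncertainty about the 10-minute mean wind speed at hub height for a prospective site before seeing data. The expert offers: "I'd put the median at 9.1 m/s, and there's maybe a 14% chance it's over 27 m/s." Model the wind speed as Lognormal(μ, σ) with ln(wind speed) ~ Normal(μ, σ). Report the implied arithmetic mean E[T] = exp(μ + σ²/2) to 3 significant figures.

E[T] ≈ 15.1 m/s

If T ~ Lognormal(μ,σ) then ln T ~ Normal(μ,σ), so the p-quantile of ln T is μ + z_p·σ.
ln(9.1) = 2.208 and ln(27) = 3.296; z_{0.5} = 0, z_{0.86} = 1.08.
σ = (3.296 − 2.208)/(1.08 − (0)) = 1.007.
μ = 2.208 − (0)·1.007 = 2.208.
E[T] = exp(μ + σ²/2) = exp(2.208 + 0.5067) = 15.1 m/s.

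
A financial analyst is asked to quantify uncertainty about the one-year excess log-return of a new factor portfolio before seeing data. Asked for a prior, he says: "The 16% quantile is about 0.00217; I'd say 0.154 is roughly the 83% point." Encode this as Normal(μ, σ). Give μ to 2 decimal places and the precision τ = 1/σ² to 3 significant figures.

μ = 0.08, τ = 165

For Normal(μ,σ), the p-quantile is μ + z_p·σ. Here z_{0.16} = -0.9945, z_{0.83} = 0.9542.
So 0.00217 = μ − 0.9945σ and 0.154 = μ + 0.9542σ.
Subtracting: σ = (0.154 − 0.00217)/(0.9542 − (-0.9945)) = 0.08.
Then μ = 0.00217 − (-0.9945)·0.08 = 0.08.
Precision τ = 1/σ² = 1/0.07792² = 165.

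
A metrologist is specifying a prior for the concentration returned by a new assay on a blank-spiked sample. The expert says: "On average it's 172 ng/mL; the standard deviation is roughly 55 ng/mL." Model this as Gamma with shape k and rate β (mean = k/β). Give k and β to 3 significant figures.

k ≈ 9.78, β ≈ 0.0569

For Gamma(k, rate β): mean = k/β, variance = k/β², so CV = 1/√k.
CV = SD/mean = 55/172 = 0.3198, hence k = 1/CV² = 9.78.
Then β = k/mean = 9.78/172 = 0.0569.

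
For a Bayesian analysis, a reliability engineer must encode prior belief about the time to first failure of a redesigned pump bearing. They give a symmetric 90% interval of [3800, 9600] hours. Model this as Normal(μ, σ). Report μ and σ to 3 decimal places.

μ = 6700.000, σ = 1763.075

A symmetric 90% interval runs μ ± z·σ with z = 1.645.
Half-width = 2900, so σ = 2900/1.645 = 1763.075.
μ is the interval midpoint, 6700.000.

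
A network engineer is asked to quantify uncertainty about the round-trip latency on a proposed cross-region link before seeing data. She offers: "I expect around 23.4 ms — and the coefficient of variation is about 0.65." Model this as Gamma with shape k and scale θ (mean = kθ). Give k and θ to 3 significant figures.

k ≈ 2.37, θ ≈ 9.89

For Gamma(k, scale θ): mean = kθ, variance = kθ², so CV = 1/√k.
CV = 0.65, hence k = 1/CV² = 2.37.
Then θ = mean/k = 23.4/2.37 = 9.89.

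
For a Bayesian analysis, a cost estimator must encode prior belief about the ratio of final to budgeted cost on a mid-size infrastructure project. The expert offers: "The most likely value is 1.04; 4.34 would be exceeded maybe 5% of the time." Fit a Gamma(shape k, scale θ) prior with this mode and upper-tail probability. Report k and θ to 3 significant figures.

Gamma(k,θ) with k>1 has mode (k−1)θ, so θ = 1.04/(k−1).
Need P(X < 4.34) = 0.95 with θ tied to k this way. Start at k = 2, θ = 1.04: P(X<4.34) ≈ 0.920.
Too low — raise k to concentrate. Iterating converges to k ≈ 2.22.
Then θ = 1.04/(2.22−1) ≈ 0.851.

k ≈ 2.22, θ ≈ 0.851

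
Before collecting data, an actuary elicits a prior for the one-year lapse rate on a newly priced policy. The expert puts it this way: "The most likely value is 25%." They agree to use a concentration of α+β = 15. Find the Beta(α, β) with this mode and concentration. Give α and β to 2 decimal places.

For α,β > 1 the Beta mode is (α−1)/(α+β−2). With α+β = 15, the mode is (α−1)/13.
Set (α−1)/13 = 0.25 → α = 1 + 0.25·13 = 4.25.
β = 15 − α = 10.75.

α = 4.25, β = 10.75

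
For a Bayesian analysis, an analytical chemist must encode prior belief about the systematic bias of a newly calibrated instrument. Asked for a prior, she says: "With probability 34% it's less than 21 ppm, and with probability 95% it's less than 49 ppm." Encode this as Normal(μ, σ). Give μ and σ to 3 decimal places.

μ = 26.614, σ = 13.610

The p-quantile of Normal(μ,σ) is μ + z_p·σ, with z_{0.34} = -0.4125 and z_{0.95} = 1.645.
Eliminate σ: μ = (z₂·x₁ − z₁·x₂)/(z₂ − z₁) = (1.645·21 − (-0.4125)·49)/2.057 = 26.614.
Then σ = (x₂ − x₁)/(z₂ − z₁) = (49 − 21)/2.057 = 13.610.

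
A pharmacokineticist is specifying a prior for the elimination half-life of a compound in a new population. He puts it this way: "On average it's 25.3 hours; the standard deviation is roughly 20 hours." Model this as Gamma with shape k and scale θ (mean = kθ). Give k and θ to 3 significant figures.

For Gamma(k, scale θ): mean = kθ, variance = kθ², so CV = 1/√k.
CV = SD/mean = 20/25.3 = 0.7905, hence k = 1/CV² = 1.6.
Then θ = mean/k = 25.3/1.6 = 15.8.

k ≈ 1.6, θ ≈ 15.8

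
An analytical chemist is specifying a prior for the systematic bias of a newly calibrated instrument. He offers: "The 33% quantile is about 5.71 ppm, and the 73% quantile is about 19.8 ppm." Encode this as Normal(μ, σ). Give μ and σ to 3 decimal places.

The p-quantile of Normal(μ,σ) is μ + z_p·σ, with z_{0.33} = -0.4399 and z_{0.73} = 0.6128.
Eliminate σ: μ = (z₂·x₁ − z₁·x₂)/(z₂ − z₁) = (0.6128·5.71 − (-0.4399)·19.8)/1.053 = 11.598.
Then σ = (x₂ − x₁)/(z₂ − z₁) = (19.8 − 5.71)/1.053 = 13.384.

μ = 11.598, σ = 13.384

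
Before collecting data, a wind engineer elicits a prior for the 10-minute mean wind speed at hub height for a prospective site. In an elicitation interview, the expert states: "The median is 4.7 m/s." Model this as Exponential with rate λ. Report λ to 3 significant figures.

Exponential median = ln 2 / λ, so λ = ln 2 / 4.7 = 0.147.

λ ≈ 0.147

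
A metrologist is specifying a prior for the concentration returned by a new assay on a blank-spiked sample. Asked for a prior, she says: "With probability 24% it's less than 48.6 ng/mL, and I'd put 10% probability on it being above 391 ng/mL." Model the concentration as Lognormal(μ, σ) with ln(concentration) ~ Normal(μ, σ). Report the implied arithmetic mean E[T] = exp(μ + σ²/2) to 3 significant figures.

If T ~ Lognormal(μ,σ) then ln T ~ Normal(μ,σ), so the p-quantile of ln T is μ + z_p·σ.
ln(48.6) = 3.884 and ln(391) = 5.969; z_{0.24} = -0.7063, z_{0.9} = 1.282.
σ = (5.969 − 3.884)/(1.282 − (-0.7063)) = 1.049.
μ = 3.884 − (-0.7063)·1.049 = 4.624.
E[T] = exp(μ + σ²/2) = exp(4.624 + 0.5501) = 177 ng/mL.

E[T] ≈ 177 ng/mL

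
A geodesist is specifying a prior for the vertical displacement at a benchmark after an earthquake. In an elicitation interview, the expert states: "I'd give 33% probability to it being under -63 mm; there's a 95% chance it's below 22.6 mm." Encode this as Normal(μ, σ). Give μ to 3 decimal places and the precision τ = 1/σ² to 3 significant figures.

For Normal(μ,σ), the p-quantile is μ + z_p·σ. Here z_{0.33} = -0.4399, z_{0.95} = 1.645.
So -63 = μ − 0.4399σ and 22.6 = μ + 1.645σ.
Subtracting: σ = (22.6 − -63)/(1.645 − (-0.4399)) = 41.060.
Then μ = -63 − (-0.4399)·41.060 = -44.937.
Precision τ = 1/σ² = 1/41.06² = 0.000593.

μ = -44.937, τ = 0.000593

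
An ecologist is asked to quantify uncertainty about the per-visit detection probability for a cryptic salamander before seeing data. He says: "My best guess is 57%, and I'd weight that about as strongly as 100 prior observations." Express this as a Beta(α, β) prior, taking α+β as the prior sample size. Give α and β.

α = 57, β = 43

Under the effective-sample-size interpretation, Beta(α, β) has prior mean α/(α+β) and prior sample size α+β.
So α+β = 100 and α/(α+β) = 0.57, giving α = 0.57·100 = 57 and β = 100 − 57 = 43.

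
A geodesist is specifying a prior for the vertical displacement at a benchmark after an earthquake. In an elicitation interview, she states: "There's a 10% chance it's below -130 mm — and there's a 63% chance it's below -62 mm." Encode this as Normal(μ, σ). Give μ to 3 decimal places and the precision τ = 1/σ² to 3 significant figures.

μ = -75.987, τ = 0.000563

For Normal(μ,σ), the p-quantile is μ + z_p·σ. Here z_{0.1} = -1.282, z_{0.63} = 0.3319.
So -130 = μ − 1.282σ and -62 = μ + 0.3319σ.
Subtracting: σ = (-62 − -130)/(0.3319 − (-1.282)) = 42.147.
Then μ = -130 − (-1.282)·42.147 = -75.987.
Precision τ = 1/σ² = 1/42.15² = 0.000563.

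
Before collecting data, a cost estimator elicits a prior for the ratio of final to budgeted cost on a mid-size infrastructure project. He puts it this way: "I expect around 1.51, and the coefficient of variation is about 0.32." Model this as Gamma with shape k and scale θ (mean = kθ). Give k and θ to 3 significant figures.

k ≈ 9.77, θ ≈ 0.155

For Gamma(k, scale θ): mean = kθ, variance = kθ², so CV = 1/√k.
CV = 0.32, hence k = 1/CV² = 9.77.
Then θ = mean/k = 1.51/9.77 = 0.155.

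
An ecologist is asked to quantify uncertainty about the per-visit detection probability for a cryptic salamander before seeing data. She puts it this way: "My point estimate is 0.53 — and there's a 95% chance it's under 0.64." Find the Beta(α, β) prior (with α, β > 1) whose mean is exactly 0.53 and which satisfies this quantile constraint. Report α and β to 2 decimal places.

α ≈ 28.72, β ≈ 25.47

With mean 0.53 fixed, write α = 0.53s, β = 0.47s where s = α+β.
Need P(θ < 0.64) = 0.95 under Beta(0.53s, 0.47s). Normal approximation: (q−m)/√(m(1−m)/s) ≈ z_{0.95} = 1.64, so s ≈ 0.53·0.47·(1.64)²/(0.64−0.53)² = 55.7.
At s = 55.7: P(θ<0.64) ≈ 0.952. Adjusting to match 0.95 gives s ≈ 54.19.
So α = 0.53·54.19 ≈ 28.72, β = 0.47·54.19 ≈ 25.47.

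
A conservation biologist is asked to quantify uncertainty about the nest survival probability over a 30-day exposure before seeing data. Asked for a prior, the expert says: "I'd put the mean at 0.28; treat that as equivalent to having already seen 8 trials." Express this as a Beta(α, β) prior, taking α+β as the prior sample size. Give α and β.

Under the effective-sample-size interpretation, Beta(α, β) has prior mean α/(α+β) and prior sample size α+β.
So α+β = 8 and α/(α+β) = 0.28, giving α = 0.28·8 = 2.24 and β = 8 − 2.24 = 5.76.

α = 2.24, β = 5.76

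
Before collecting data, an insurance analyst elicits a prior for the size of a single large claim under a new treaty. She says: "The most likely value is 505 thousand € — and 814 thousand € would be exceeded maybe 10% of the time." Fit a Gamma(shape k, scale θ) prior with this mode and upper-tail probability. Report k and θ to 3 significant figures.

k ≈ 9.25, θ ≈ 61.2

Gamma(k,θ) with k>1 has mode (k−1)θ, so θ = 505/(k−1).
Need P(X < 814) = 0.9 with θ tied to k this way. Start at k = 2, θ = 505: P(X<814) ≈ 0.479.
Too low — raise k to concentrate. Iterating converges to k ≈ 9.25.
Then θ = 505/(9.25−1) ≈ 61.2.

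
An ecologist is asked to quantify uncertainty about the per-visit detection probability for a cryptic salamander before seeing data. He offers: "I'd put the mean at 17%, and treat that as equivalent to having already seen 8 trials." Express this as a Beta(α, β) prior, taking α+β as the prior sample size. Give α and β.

α = 1.36, β = 6.64

Under the effective-sample-size interpretation, Beta(α, β) has prior mean α/(α+β) and prior sample size α+β.
So α+β = 8 and α/(α+β) = 0.17, giving α = 0.17·8 = 1.36 and β = 8 − 1.36 = 6.64.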